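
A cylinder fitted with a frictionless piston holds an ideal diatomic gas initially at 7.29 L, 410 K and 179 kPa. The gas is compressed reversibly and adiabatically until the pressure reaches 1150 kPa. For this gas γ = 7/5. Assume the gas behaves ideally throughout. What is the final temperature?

Adiabatic: T₂/T₁ = (P₂/P₁)^((γ−1)/γ) ⇒ T₂ = 410×(6.42)^0.286 = 698 K; V₂ = 1.93 L.

698 K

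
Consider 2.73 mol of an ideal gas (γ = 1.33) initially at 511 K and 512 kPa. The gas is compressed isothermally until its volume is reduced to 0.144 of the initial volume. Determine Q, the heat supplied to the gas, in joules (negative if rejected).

V₁ = nRT₁/P₁ = 2.73×8.314×511/512 = 22.7 L.
Isothermal: T stays 511 K; PV = const ⇒ V₂ = 3.26 L, P₂ = 3560 kPa.
ΔU = 0 (ideal gas, T constant).
W = nRT ln(V₂/V₁) = 2.73×8.314×511×ln(0.144) = -22500 J.
Q = ΔU + W = -22500 J.

-22500 J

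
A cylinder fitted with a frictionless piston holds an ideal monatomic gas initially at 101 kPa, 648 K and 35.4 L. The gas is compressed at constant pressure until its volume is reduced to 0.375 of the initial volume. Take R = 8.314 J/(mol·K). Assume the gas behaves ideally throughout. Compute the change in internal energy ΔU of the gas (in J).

n = P₁V₁/(RT₁) = 101×35.4/(8.314×648) = 0.664 mol.
Isobaric: P stays 101 kPa; V/T = const ⇒ T₂ = 243 K, V₂ = 13.3 L.
For an ideal gas ΔU = nCvΔT with Cv = (3/2)R = 12.5 J/(mol·K).
ΔU = 0.664×12.5×(243−648) = -3350 J.

-3350 J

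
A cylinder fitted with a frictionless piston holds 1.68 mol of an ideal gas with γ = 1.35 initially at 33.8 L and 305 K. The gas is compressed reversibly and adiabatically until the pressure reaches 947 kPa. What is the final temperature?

P₁ = nRT₁/V₁ = 1.68×8.314×305/33.8 = 126 kPa.
Adiabatic: T₂/T₁ = (P₂/P₁)^((γ−1)/γ) ⇒ T₂ = 305×(7.51)^0.259 = 514 K; V₂ = 7.59 L.

514 K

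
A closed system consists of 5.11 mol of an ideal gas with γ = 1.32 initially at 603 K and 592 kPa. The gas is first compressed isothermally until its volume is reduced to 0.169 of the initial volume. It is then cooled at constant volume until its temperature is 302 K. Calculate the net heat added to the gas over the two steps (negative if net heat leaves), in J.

V₁ = nRT₁/P₁ = 5.11×8.314×603/592 = 43.3 L.
Step 1 — Isothermal: T stays 603 K; PV = const ⇒ V₂ = 7.31 L, P₂ = 3500 kPa.
ΔU = 0 (ideal gas, T constant).
W = nRT ln(V₂/V₁) = 5.11×8.314×603×ln(0.169) = -45500 J.
Q = ΔU + W = -45500 J.
State after step 1: P = 3500 kPa, V = 7.31 L, T = 603 K.
Step 2 — Isochoric: V stays 7.31 L; P/T = const ⇒ T₂ = 302 K, P₂ = 1750 kPa.
W = 0 (no volume change).
ΔU = nCvΔT = 5.11×26.0×(302−603) = -40000 J.
Q = ΔU = -40000 J.
Net over both steps: W = -45500 J, Q = -85500 J, ΔU = -40000 J.

-85500 J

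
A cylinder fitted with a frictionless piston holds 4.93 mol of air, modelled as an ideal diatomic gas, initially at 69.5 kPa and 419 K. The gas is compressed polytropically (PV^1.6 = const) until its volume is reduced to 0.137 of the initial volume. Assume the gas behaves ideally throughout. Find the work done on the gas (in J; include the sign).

V₁ = nRT₁/P₁ = 4.93×8.314×419/69.5 = 247 L.
Polytropic n=1.6: T₂ = T₁(V₁/V₂)^(n−1) = 419×(7.30)^0.60 = 1380 K; P₂ = P₁(V₁/V₂)^n = 1670 kPa.
W = (P₁V₁−P₂V₂)/(n−1) = (69.5×247−1670×33.9)/0.60 = -65700 J.
Work done on the gas = −W_by = 65700 J.

65700 J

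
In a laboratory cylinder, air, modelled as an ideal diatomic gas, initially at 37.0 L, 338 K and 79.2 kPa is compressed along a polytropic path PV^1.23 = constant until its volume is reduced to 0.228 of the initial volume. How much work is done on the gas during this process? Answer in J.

5160 J

n = P₁V₁/(RT₁) = 79.2×37.0/(8.314×338) = 1.04 mol.
Polytropic n=1.23: T₂ = T₁(V₁/V₂)^(n−1) = 338×(4.39)^0.23 = 475 K; P₂ = P₁(V₁/V₂)^n = 488 kPa.
W = (P₁V₁−P₂V₂)/(n−1) = (79.2×37.0−488×8.44)/0.23 = -5160 J.
Work done on the gas = −W_by = 5160 J.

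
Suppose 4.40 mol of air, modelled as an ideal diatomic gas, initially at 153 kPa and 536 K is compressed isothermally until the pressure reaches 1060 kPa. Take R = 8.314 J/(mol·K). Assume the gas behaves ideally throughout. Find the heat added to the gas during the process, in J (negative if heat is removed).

-38000 J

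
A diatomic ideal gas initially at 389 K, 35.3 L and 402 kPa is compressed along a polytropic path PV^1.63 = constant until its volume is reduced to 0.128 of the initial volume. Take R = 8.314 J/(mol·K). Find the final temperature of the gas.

1420 K

Polytropic n=1.63: T₂ = T₁(V₁/V₂)^(n−1) = 389×(7.81)^0.63 = 1420 K; P₂ = P₁(V₁/V₂)^n = 11500 kPa.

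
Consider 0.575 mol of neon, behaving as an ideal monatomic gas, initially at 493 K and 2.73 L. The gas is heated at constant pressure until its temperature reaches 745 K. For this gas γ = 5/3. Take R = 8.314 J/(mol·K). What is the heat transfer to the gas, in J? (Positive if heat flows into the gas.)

P₁ = nRT₁/V₁ = 0.575×8.314×493/2.73 = 863 kPa.
Isobaric: P stays 863 kPa; V/T = const ⇒ T₂ = 745 K, V₂ = 4.13 L.
W = PΔV = 863×(4.13−2.73) kPa·L = 1200 J.
ΔU = nCvΔT = 0.575×12.5×(745−493) = 1810 J.
Q = ΔU + W = nCpΔT = 3010 J.

3010 J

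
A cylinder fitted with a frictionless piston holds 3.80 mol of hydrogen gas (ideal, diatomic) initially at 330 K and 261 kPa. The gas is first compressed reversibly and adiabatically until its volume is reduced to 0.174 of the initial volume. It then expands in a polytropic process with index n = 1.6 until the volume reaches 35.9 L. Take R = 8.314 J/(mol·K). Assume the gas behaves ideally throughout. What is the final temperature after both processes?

V₁ = nRT₁/P₁ = 3.80×8.314×330/261 = 39.9 L.
Step 1 — Adiabatic: TV^(γ−1) = const ⇒ T₂ = 330×(5.75)^0.400 = 664 K; PV^γ = const ⇒ P₂ = 3020 kPa.
ΔU = nCvΔT = 3.80×20.8×(664−330) = 26400 J.
Q = 0 for an adiabatic process, so W = −ΔU = -26400 J.
State after step 1: P = 3020 kPa, V = 6.95 L, T = 664 K.
Step 2 — Polytropic n=1.6: T₂ = T₁(V₁/V₂)^(n−1) = 664×(0.194)^0.60 = 248 K; P₂ = P₁(V₁/V₂)^n = 218 kPa.
W = (P₁V₁−P₂V₂)/(n−1) = (3020×6.95−218×35.9)/0.60 = 21900 J.
ΔU = nCvΔT = 3.80×20.8×(248−664) = -32900 J.
Q = ΔU + W = -11000 J.
Net over both steps: W = -4480 J, Q = -11000 J, ΔU = -6480 J.

248 K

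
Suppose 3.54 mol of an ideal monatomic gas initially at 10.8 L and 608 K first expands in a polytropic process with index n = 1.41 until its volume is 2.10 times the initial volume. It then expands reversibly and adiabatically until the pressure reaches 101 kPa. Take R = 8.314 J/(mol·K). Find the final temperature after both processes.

223 K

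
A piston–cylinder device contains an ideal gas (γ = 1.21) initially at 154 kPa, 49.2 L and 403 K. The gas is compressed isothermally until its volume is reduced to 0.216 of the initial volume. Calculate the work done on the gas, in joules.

n = P₁V₁/(RT₁) = 154×49.2/(8.314×403) = 2.26 mol.
Isothermal: T stays 403 K; PV = const ⇒ V₂ = 10.6 L, P₂ = 713 kPa.
W = nRT ln(V₂/V₁) = 2.26×8.314×403×ln(0.216) = -11600 J.
Work done on the gas = −W_by = 11600 J.

11600 J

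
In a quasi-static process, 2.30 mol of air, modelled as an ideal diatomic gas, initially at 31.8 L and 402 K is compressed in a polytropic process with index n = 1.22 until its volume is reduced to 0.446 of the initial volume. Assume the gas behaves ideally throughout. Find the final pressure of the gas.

647 kPa

P₁ = nRT₁/V₁ = 2.30×8.314×402/31.8 = 242 kPa.
Polytropic n=1.22: T₂ = T₁(V₁/V₂)^(n−1) = 402×(2.24)^0.22 = 480 K; P₂ = P₁(V₁/V₂)^n = 647 kPa.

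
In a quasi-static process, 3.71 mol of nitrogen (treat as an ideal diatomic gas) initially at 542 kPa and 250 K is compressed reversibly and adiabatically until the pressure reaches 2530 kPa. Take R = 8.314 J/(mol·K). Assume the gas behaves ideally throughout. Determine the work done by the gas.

V₁ = nRT₁/P₁ = 3.71×8.314×250/542 = 14.2 L.
Adiabatic: T₂/T₁ = (P₂/P₁)^((γ−1)/γ) ⇒ T₂ = 250×(4.67)^0.286 = 388 K; V₂ = 4.73 L.
ΔU = nCvΔT = 3.71×20.8×(388−250) = 10700 J.
Q = 0 for an adiabatic process, so W = −ΔU = -10700 J.

-10700 J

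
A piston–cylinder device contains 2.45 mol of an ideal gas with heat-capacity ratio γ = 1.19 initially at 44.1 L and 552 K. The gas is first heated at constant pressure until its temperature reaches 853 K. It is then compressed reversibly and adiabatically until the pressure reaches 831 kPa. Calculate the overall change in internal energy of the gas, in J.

P₁ = nRT₁/V₁ = 2.45×8.314×552/44.1 = 255 kPa.
Step 1 — Isobaric: P stays 255 kPa; V/T = const ⇒ T₂ = 853 K, V₂ = 68.1 L.
W = PΔV = 255×(68.1−44.1) kPa·L = 6130 J.
ΔU = nCvΔT = 2.45×43.8×(853−552) = 32300 J.
Q = ΔU + W = nCpΔT = 38400 J.
State after step 1: P = 255 kPa, V = 68.1 L, T = 853 K.
Step 2 — Adiabatic: T₂/T₁ = (P₂/P₁)^((γ−1)/γ) ⇒ T₂ = 853×(3.26)^0.160 = 1030 K; V₂ = 25.2 L.
ΔU = nCvΔT = 2.45×43.8×(1030−853) = 19000 J.
Q = 0 for an adiabatic process, so W = −ΔU = -19000 J.
Net over both steps: W = -12900 J, Q = 38400 J, ΔU = 51300 J.

51300 J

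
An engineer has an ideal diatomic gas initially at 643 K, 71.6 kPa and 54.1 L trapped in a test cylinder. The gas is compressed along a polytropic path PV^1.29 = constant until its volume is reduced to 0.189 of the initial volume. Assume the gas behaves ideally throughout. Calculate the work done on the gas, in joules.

8300 J

n = P₁V₁/(RT₁) = 71.6×54.1/(8.314×643) = 0.725 mol.
Polytropic n=1.29: T₂ = T₁(V₁/V₂)^(n−1) = 643×(5.29)^0.29 = 1040 K; P₂ = P₁(V₁/V₂)^n = 614 kPa.
W = (P₁V₁−P₂V₂)/(n−1) = (71.6×54.1−614×10.2)/0.29 = -8300 J.
Work done on the gas = −W_by = 8300 J.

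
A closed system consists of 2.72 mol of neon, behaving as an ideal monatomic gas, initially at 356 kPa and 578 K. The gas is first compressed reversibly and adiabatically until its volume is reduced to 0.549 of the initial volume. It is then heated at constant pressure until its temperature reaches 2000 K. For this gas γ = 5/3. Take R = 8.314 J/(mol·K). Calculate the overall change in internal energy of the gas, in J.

48200 J

V₁ = nRT₁/P₁ = 2.72×8.314×578/356 = 36.7 L.
Step 1 — Adiabatic: TV^(γ−1) = const ⇒ T₂ = 578×(1.82)^0.667 = 862 K; PV^γ = const ⇒ P₂ = 967 kPa.
ΔU = nCvΔT = 2.72×12.5×(862−578) = 9640 J.
Q = 0 for an adiabatic process, so W = −ΔU = -9640 J.
State after step 1: P = 967 kPa, V = 20.2 L, T = 862 K.
Step 2 — Isobaric: P stays 967 kPa; V/T = const ⇒ T₂ = 2000 K, V₂ = 46.8 L.
W = PΔV = 967×(46.8−20.2) kPa·L = 25700 J.
ΔU = nCvΔT = 2.72×12.5×(2000−862) = 38600 J.
Q = ΔU + W = nCpΔT = 64300 J.
Net over both steps: W = 16100 J, Q = 64300 J, ΔU = 48200 J.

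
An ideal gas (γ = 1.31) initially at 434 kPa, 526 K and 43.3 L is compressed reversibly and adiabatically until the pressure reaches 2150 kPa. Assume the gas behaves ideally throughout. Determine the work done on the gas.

n = P₁V₁/(RT₁) = 434×43.3/(8.314×526) = 4.30 mol.
Adiabatic: T₂/T₁ = (P₂/P₁)^((γ−1)/γ) ⇒ T₂ = 526×(4.95)^0.237 = 768 K; V₂ = 12.8 L.
ΔU = nCvΔT = 4.30×26.8×(768−526) = 27900 J.
Q = 0 for an adiabatic process, so W = −ΔU = -27900 J.
Work done on the gas = −W_by = 27900 J.

27900 J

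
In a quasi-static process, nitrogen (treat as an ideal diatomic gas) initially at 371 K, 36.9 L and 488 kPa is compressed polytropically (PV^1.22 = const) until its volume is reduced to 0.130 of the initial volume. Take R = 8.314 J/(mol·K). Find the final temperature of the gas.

581 K

Polytropic n=1.22: T₂ = T₁(V₁/V₂)^(n−1) = 371×(7.69)^0.22 = 581 K; P₂ = P₁(V₁/V₂)^n = 5880 kPa.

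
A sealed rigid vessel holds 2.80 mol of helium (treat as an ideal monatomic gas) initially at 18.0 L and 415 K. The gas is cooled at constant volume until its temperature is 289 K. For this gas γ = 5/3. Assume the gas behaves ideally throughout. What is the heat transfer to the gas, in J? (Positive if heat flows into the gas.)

-4400 J

P₁ = nRT₁/V₁ = 2.80×8.314×415/18.0 = 537 kPa.
Isochoric: V stays 18.0 L; P/T = const ⇒ T₂ = 289 K, P₂ = 374 kPa.
W = 0 (no volume change).
ΔU = nCvΔT = 2.80×12.5×(289−415) = -4400 J.
Q = ΔU = -4400 J.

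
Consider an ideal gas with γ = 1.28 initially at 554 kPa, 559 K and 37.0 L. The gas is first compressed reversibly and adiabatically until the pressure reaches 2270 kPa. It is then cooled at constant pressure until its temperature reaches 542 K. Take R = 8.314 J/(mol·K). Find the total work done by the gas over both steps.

-34500 J

n = P₁V₁/(RT₁) = 554×37.0/(8.314×559) = 4.41 mol.
Step 1 — Adiabatic: T₂/T₁ = (P₂/P₁)^((γ−1)/γ) ⇒ T₂ = 559×(4.10)^0.219 = 761 K; V₂ = 12.3 L.
ΔU = nCvΔT = 4.41×29.7×(761−559) = 26500 J.
Q = 0 for an adiabatic process, so W = −ΔU = -26500 J.
State after step 1: P = 2270 kPa, V = 12.3 L, T = 761 K.
Step 2 — Isobaric: P stays 2270 kPa; V/T = const ⇒ T₂ = 542 K, V₂ = 8.76 L.
W = PΔV = 2270×(8.76−12.3) kPa·L = -8030 J.
ΔU = nCvΔT = 4.41×29.7×(542−761) = -28700 J.
Q = ΔU + W = nCpΔT = -36700 J.
Net over both steps: W = -34500 J, Q = -36700 J, ΔU = -2230 J.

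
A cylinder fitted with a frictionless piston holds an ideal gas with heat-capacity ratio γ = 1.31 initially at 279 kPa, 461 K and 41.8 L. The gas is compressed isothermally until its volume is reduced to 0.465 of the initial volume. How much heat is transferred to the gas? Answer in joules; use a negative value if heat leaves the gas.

n = P₁V₁/(RT₁) = 279×41.8/(8.314×461) = 3.04 mol.
Isothermal: T stays 461 K; PV = const ⇒ V₂ = 19.4 L, P₂ = 600 kPa.
ΔU = 0 (ideal gas, T constant).
W = nRT ln(V₂/V₁) = 3.04×8.314×461×ln(0.465) = -8930 J.
Q = ΔU + W = -8930 J.

-8930 J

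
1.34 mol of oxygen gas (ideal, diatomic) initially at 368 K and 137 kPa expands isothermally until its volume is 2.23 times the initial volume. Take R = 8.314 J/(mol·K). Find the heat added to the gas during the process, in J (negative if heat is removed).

3290 J

V₁ = nRT₁/P₁ = 1.34×8.314×368/137 = 29.9 L.
Isothermal: T stays 368 K; PV = const ⇒ V₂ = 66.7 L, P₂ = 61.4 kPa.
ΔU = 0 (ideal gas, T constant).
W = nRT ln(V₂/V₁) = 1.34×8.314×368×ln(2.23) = 3290 J.
Q = ΔU + W = 3290 J.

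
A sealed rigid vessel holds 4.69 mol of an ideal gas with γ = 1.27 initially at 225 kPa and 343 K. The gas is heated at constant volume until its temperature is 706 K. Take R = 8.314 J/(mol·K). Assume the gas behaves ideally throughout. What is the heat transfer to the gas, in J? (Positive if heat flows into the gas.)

52400 J

V₁ = nRT₁/P₁ = 4.69×8.314×343/225 = 59.4 L.
Isochoric: V stays 59.4 L; P/T = const ⇒ T₂ = 706 K, P₂ = 463 kPa.
W = 0 (no volume change).
ΔU = nCvΔT = 4.69×30.8×(706−343) = 52400 J.
Q = ΔU = 52400 J.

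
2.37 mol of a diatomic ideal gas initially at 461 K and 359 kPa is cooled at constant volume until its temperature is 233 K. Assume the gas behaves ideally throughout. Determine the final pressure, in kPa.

V₁ = nRT₁/P₁ = 2.37×8.314×461/359 = 25.3 L.
Isochoric: V stays 25.3 L; P/T = const ⇒ T₂ = 233 K, P₂ = 181 kPa.

181 kPa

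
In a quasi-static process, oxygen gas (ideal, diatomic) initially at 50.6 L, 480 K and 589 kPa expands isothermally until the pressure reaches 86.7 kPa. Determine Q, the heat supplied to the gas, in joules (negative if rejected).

57100 J

n = P₁V₁/(RT₁) = 589×50.6/(8.314×480) = 7.47 mol.
Isothermal: T stays 480 K; PV = const ⇒ V₂ = 344 L, P₂ = 86.7 kPa.
ΔU = 0 (ideal gas, T constant).
W = nRT ln(V₂/V₁) = 7.47×8.314×480×ln(6.79) = 57100 J.
Q = ΔU + W = 57100 J.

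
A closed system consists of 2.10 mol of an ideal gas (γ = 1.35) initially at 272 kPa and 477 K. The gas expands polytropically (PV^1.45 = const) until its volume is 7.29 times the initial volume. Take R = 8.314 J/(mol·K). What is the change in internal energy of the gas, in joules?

V₁ = nRT₁/P₁ = 2.10×8.314×477/272 = 30.6 L.
Polytropic n=1.45: T₂ = T₁(V₁/V₂)^(n−1) = 477×(0.137)^0.45 = 195 K; P₂ = P₁(V₁/V₂)^n = 15.3 kPa.
For an ideal gas ΔU = nCvΔT with Cv = R/(γ−1) = 23.8 J/(mol·K).
ΔU = 2.10×23.8×(195−477) = -14100 J.

-14100 J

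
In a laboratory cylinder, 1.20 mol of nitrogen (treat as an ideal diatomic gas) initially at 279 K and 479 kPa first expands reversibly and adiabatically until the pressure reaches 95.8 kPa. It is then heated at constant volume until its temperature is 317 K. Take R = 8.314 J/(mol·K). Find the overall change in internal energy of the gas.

948 J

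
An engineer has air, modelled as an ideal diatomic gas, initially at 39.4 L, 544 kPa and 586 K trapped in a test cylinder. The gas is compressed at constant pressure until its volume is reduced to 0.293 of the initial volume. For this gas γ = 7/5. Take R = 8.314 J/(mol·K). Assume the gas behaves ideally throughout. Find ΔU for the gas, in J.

n = P₁V₁/(RT₁) = 544×39.4/(8.314×586) = 4.40 mol.
Isobaric: P stays 544 kPa; V/T = const ⇒ T₂ = 172 K, V₂ = 11.5 L.
For an ideal gas ΔU = nCvΔT with Cv = (5/2)R = 20.8 J/(mol·K).
ΔU = 4.40×20.8×(172−586) = -37900 J.

-37900 J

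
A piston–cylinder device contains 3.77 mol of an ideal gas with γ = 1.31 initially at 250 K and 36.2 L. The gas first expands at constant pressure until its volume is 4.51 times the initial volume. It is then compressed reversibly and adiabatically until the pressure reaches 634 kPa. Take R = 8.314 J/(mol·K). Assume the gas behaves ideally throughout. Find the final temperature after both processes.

1450 K

P₁ = nRT₁/V₁ = 3.77×8.314×250/36.2 = 216 kPa.
Step 1 — Isobaric: P stays 216 kPa; V/T = const ⇒ T₂ = 1130 K, V₂ = 163 L.
W = PΔV = 216×(163−36.2) kPa·L = 27500 J.
ΔU = nCvΔT = 3.77×26.8×(1130−250) = 88700 J.
Q = ΔU + W = nCpΔT = 116000 J.
State after step 1: P = 216 kPa, V = 163 L, T = 1130 K.
Step 2 — Adiabatic: T₂/T₁ = (P₂/P₁)^((γ−1)/γ) ⇒ T₂ = 1130×(2.93)^0.237 = 1450 K; V₂ = 71.9 L.
ΔU = nCvΔT = 3.77×26.8×(1450−1130) = 33000 J.
Q = 0 for an adiabatic process, so W = −ΔU = -33000 J.
Net over both steps: W = -5510 J, Q = 116000 J, ΔU = 122000 J.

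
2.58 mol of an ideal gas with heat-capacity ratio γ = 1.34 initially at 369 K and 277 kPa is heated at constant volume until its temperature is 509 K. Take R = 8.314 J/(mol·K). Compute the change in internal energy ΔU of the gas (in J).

8830 J

V₁ = nRT₁/P₁ = 2.58×8.314×369/277 = 28.6 L.
Isochoric: V stays 28.6 L; P/T = const ⇒ T₂ = 509 K, P₂ = 382 kPa.
For an ideal gas ΔU = nCvΔT with Cv = R/(γ−1) = 24.5 J/(mol·K).
ΔU = 2.58×24.5×(509−369) = 8830 J.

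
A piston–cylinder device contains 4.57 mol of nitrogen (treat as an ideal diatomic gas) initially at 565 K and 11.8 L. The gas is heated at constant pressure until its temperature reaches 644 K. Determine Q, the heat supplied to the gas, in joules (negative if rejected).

P₁ = nRT₁/V₁ = 4.57×8.314×565/11.8 = 1820 kPa.
Isobaric: P stays 1820 kPa; V/T = const ⇒ T₂ = 644 K, V₂ = 13.4 L.
W = PΔV = 1820×(13.4−11.8) kPa·L = 3000 J.
ΔU = nCvΔT = 4.57×20.8×(644−565) = 7500 J.
Q = ΔU + W = nCpΔT = 10500 J.

10500 J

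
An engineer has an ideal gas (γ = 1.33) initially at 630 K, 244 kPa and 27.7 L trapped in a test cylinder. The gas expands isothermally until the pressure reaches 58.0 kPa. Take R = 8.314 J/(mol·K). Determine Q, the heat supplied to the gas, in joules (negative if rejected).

n = P₁V₁/(RT₁) = 244×27.7/(8.314×630) = 1.29 mol.
Isothermal: T stays 630 K; PV = const ⇒ V₂ = 117 L, P₂ = 58.0 kPa.
ΔU = 0 (ideal gas, T constant).
W = nRT ln(V₂/V₁) = 1.29×8.314×630×ln(4.21) = 9710 J.
Q = ΔU + W = 9710 J.

9710 J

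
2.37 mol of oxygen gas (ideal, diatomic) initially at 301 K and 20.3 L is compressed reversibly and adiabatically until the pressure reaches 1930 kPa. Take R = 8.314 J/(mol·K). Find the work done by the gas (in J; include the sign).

P₁ = nRT₁/V₁ = 2.37×8.314×301/20.3 = 292 kPa.
Adiabatic: T₂/T₁ = (P₂/P₁)^((γ−1)/γ) ⇒ T₂ = 301×(6.61)^0.286 = 516 K; V₂ = 5.27 L.
ΔU = nCvΔT = 2.37×20.8×(516−301) = 10600 J.
Q = 0 for an adiabatic process, so W = −ΔU = -10600 J.

-10600 J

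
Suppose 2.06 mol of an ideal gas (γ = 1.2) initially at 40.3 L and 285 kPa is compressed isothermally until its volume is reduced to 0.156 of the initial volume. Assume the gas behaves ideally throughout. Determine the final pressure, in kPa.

T₁ = P₁V₁/(nR) = 285×40.3/(2.06×8.314) = 671 K.
Isothermal: T stays 671 K; PV = const ⇒ V₂ = 6.29 L, P₂ = 1830 kPa.

1830 kPa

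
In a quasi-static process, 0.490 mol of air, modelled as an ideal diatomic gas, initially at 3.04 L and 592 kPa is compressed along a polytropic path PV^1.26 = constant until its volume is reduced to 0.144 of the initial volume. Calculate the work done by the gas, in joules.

-4530 J

T₁ = P₁V₁/(nR) = 592×3.04/(0.490×8.314) = 442 K.
Polytropic n=1.26: T₂ = T₁(V₁/V₂)^(n−1) = 442×(6.94)^0.26 = 731 K; P₂ = P₁(V₁/V₂)^n = 6800 kPa.
W = (P₁V₁−P₂V₂)/(n−1) = (592×3.04−6800×0.438)/0.26 = -4530 J.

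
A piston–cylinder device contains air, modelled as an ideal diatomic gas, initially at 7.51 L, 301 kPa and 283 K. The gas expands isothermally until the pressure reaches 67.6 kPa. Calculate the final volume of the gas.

33.4 L

Isothermal: T stays 283 K; PV = const ⇒ V₂ = 33.4 L, P₂ = 67.6 kPa.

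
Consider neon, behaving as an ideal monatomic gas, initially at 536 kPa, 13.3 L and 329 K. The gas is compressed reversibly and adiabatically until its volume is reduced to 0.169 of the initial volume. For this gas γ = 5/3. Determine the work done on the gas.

n = P₁V₁/(RT₁) = 536×13.3/(8.314×329) = 2.61 mol.
Adiabatic: TV^(γ−1) = const ⇒ T₂ = 329×(5.92)^0.667 = 1080 K; PV^γ = const ⇒ P₂ = 10400 kPa.
ΔU = nCvΔT = 2.61×12.5×(1080−329) = 24300 J.
Q = 0 for an adiabatic process, so W = −ΔU = -24300 J.
Work done on the gas = −W_by = 24300 J.

24300 J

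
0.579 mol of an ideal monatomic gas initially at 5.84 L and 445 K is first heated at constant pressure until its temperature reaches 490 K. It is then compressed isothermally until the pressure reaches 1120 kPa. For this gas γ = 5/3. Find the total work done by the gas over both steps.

-2420 J

P₁ = nRT₁/V₁ = 0.579×8.314×445/5.84 = 367 kPa.
Step 1 — Isobaric: P stays 367 kPa; V/T = const ⇒ T₂ = 490 K, V₂ = 6.43 L.
W = PΔV = 367×(6.43−5.84) kPa·L = 217 J.
ΔU = nCvΔT = 0.579×12.5×(490−445) = 325 J.
Q = ΔU + W = nCpΔT = 542 J.
State after step 1: P = 367 kPa, V = 6.43 L, T = 490 K.
Step 2 — Isothermal: T stays 490 K; PV = const ⇒ V₂ = 2.11 L, P₂ = 1120 kPa.
ΔU = 0 (ideal gas, T constant).
W = nRT ln(V₂/V₁) = 0.579×8.314×490×ln(0.328) = -2630 J.
Q = ΔU + W = -2630 J.
Net over both steps: W = -2420 J, Q = -2090 J, ΔU = 325 J.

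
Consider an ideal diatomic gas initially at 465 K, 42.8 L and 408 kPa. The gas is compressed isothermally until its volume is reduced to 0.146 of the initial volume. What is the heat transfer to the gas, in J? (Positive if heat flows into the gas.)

n = P₁V₁/(RT₁) = 408×42.8/(8.314×465) = 4.52 mol.
Isothermal: T stays 465 K; PV = const ⇒ V₂ = 6.25 L, P₂ = 2790 kPa.
ΔU = 0 (ideal gas, T constant).
W = nRT ln(V₂/V₁) = 4.52×8.314×465×ln(0.146) = -33600 J.
Q = ΔU + W = -33600 J.

-33600 J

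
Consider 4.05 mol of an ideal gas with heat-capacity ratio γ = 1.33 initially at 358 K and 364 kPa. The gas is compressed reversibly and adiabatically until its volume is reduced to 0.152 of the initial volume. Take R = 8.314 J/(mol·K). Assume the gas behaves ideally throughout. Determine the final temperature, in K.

V₁ = nRT₁/P₁ = 4.05×8.314×358/364 = 33.1 L.
Adiabatic: TV^(γ−1) = const ⇒ T₂ = 358×(6.58)^0.330 = 667 K; PV^γ = const ⇒ P₂ = 4460 kPa.

667 K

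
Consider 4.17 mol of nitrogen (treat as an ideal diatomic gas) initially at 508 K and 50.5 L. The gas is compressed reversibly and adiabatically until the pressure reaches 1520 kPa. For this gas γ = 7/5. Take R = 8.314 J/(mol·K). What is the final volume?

17.6 L

P₁ = nRT₁/V₁ = 4.17×8.314×508/50.5 = 349 kPa.
Adiabatic: T₂/T₁ = (P₂/P₁)^((γ−1)/γ) ⇒ T₂ = 508×(4.36)^0.286 = 774 K; V₂ = 17.6 L.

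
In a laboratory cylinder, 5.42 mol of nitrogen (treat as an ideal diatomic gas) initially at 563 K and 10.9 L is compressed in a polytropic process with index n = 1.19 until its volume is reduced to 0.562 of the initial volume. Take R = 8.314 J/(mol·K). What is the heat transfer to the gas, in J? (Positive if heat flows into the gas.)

-8110 J

P₁ = nRT₁/V₁ = 5.42×8.314×563/10.9 = 2330 kPa.
Polytropic n=1.19: T₂ = T₁(V₁/V₂)^(n−1) = 563×(1.78)^0.19 = 628 K; P₂ = P₁(V₁/V₂)^n = 4620 kPa.
W = (P₁V₁−P₂V₂)/(n−1) = (2330×10.9−4620×6.13)/0.19 = -15400 J.
ΔU = nCvΔT = 5.42×20.8×(628−563) = 7340 J.
Q = ΔU + W = -8110 J.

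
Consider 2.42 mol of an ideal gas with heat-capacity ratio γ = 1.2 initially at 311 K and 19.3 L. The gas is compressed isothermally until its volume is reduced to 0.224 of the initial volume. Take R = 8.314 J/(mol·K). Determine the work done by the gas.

P₁ = nRT₁/V₁ = 2.42×8.314×311/19.3 = 324 kPa.
Isothermal: T stays 311 K; PV = const ⇒ V₂ = 4.32 L, P₂ = 1450 kPa.
W = nRT ln(V₂/V₁) = 2.42×8.314×311×ln(0.224) = -9360 J.

-9360 J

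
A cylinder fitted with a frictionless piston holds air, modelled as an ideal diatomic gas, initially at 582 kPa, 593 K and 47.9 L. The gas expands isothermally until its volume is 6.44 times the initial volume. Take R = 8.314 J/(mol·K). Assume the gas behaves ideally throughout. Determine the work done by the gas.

51900 J

n = P₁V₁/(RT₁) = 582×47.9/(8.314×593) = 5.65 mol.
Isothermal: T stays 593 K; PV = const ⇒ V₂ = 308 L, P₂ = 90.4 kPa.
W = nRT ln(V₂/V₁) = 5.65×8.314×593×ln(6.44) = 51900 J.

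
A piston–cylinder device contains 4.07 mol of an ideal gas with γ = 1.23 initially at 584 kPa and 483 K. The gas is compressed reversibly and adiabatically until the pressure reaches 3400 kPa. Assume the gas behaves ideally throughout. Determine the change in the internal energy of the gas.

V₁ = nRT₁/P₁ = 4.07×8.314×483/584 = 28.0 L.
Adiabatic: T₂/T₁ = (P₂/P₁)^((γ−1)/γ) ⇒ T₂ = 483×(5.82)^0.187 = 671 K; V₂ = 6.68 L.
For an ideal gas ΔU = nCvΔT with Cv = R/(γ−1) = 36.1 J/(mol·K).
ΔU = 4.07×36.1×(671−483) = 27700 J.

27700 J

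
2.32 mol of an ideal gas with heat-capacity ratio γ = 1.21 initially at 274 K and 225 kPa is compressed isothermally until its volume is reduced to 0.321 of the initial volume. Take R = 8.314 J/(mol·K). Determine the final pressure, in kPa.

701 kPa

V₁ = nRT₁/P₁ = 2.32×8.314×274/225 = 23.5 L.
Isothermal: T stays 274 K; PV = const ⇒ V₂ = 7.54 L, P₂ = 701 kPa.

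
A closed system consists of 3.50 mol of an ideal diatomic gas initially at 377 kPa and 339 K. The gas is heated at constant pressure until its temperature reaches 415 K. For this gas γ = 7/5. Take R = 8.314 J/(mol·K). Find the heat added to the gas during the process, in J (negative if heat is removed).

V₁ = nRT₁/P₁ = 3.50×8.314×339/377 = 26.2 L.
Isobaric: P stays 377 kPa; V/T = const ⇒ T₂ = 415 K, V₂ = 32.0 L.
W = PΔV = 377×(32.0−26.2) kPa·L = 2210 J.
ΔU = nCvΔT = 3.50×20.8×(415−339) = 5530 J.
Q = ΔU + W = nCpΔT = 7740 J.

7740 J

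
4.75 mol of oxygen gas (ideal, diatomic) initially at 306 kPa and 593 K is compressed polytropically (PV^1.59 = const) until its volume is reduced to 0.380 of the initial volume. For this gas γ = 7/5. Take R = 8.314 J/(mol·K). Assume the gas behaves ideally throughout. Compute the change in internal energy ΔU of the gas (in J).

45100 J

V₁ = nRT₁/P₁ = 4.75×8.314×593/306 = 76.5 L.
Polytropic n=1.59: T₂ = T₁(V₁/V₂)^(n−1) = 593×(2.63)^0.59 = 1050 K; P₂ = P₁(V₁/V₂)^n = 1430 kPa.
For an ideal gas ΔU = nCvΔT with Cv = (5/2)R = 20.8 J/(mol·K).
ΔU = 4.75×20.8×(1050−593) = 45100 J.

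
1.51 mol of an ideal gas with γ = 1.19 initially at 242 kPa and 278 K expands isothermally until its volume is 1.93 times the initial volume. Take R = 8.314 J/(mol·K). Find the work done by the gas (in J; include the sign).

2290 J

V₁ = nRT₁/P₁ = 1.51×8.314×278/242 = 14.4 L.
Isothermal: T stays 278 K; PV = const ⇒ V₂ = 27.8 L, P₂ = 125 kPa.
W = nRT ln(V₂/V₁) = 1.51×8.314×278×ln(1.93) = 2290 J.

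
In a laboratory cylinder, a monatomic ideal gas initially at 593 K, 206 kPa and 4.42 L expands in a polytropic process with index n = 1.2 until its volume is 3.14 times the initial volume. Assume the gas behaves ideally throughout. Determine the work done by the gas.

931 J

n = P₁V₁/(RT₁) = 206×4.42/(8.314×593) = 0.185 mol.
Polytropic n=1.2: T₂ = T₁(V₁/V₂)^(n−1) = 593×(0.318)^0.20 = 472 K; P₂ = P₁(V₁/V₂)^n = 52.2 kPa.
W = (P₁V₁−P₂V₂)/(n−1) = (206×4.42−52.2×13.9)/0.20 = 931 J.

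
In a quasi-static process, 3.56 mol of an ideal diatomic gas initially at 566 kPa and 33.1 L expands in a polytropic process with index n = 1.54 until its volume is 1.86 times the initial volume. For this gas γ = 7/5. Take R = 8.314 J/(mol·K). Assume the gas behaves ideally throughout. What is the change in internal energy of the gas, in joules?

T₁ = P₁V₁/(nR) = 566×33.1/(3.56×8.314) = 633 K.
Polytropic n=1.54: T₂ = T₁(V₁/V₂)^(n−1) = 633×(0.538)^0.54 = 453 K; P₂ = P₁(V₁/V₂)^n = 218 kPa.
For an ideal gas ΔU = nCvΔT with Cv = (5/2)R = 20.8 J/(mol·K).
ΔU = 3.56×20.8×(453−633) = -13300 J.

-13300 J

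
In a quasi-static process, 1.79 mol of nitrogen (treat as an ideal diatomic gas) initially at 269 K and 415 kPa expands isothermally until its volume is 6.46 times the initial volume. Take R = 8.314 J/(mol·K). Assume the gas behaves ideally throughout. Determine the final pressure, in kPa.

V₁ = nRT₁/P₁ = 1.79×8.314×269/415 = 9.65 L.
Isothermal: T stays 269 K; PV = const ⇒ V₂ = 62.3 L, P₂ = 64.2 kPa.

64.2 kPa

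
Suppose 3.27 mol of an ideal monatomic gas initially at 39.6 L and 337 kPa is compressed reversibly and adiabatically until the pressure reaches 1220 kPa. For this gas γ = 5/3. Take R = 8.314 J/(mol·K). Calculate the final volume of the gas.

T₁ = P₁V₁/(nR) = 337×39.6/(3.27×8.314) = 491 K.
Adiabatic: T₂/T₁ = (P₂/P₁)^((γ−1)/γ) ⇒ T₂ = 491×(3.62)^0.400 = 821 K; V₂ = 18.3 L.

18.3 L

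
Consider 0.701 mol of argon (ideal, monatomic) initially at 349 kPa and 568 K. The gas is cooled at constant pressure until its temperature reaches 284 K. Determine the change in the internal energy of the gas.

V₁ = nRT₁/P₁ = 0.701×8.314×568/349 = 9.49 L.
Isobaric: P stays 349 kPa; V/T = const ⇒ T₂ = 284 K, V₂ = 4.74 L.
For an ideal gas ΔU = nCvΔT with Cv = (3/2)R = 12.5 J/(mol·K).
ΔU = 0.701×12.5×(284−568) = -2480 J.

-2480 J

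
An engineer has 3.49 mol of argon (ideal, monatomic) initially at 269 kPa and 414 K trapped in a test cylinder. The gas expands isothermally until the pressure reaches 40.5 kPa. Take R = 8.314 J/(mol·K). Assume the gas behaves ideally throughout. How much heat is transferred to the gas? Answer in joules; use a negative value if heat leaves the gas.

V₁ = nRT₁/P₁ = 3.49×8.314×414/269 = 44.7 L.
Isothermal: T stays 414 K; PV = const ⇒ V₂ = 297 L, P₂ = 40.5 kPa.
ΔU = 0 (ideal gas, T constant).
W = nRT ln(V₂/V₁) = 3.49×8.314×414×ln(6.64) = 22700 J.
Q = ΔU + W = 22700 J.

22700 J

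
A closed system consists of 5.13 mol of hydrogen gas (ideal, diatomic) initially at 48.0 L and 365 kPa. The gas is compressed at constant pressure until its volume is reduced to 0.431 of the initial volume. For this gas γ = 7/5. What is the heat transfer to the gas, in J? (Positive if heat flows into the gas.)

T₁ = P₁V₁/(nR) = 365×48.0/(5.13×8.314) = 411 K.
Isobaric: P stays 365 kPa; V/T = const ⇒ T₂ = 177 K, V₂ = 20.7 L.
W = PΔV = 365×(20.7−48.0) kPa·L = -9970 J.
ΔU = nCvΔT = 5.13×20.8×(177−411) = -24900 J.
Q = ΔU + W = nCpΔT = -34900 J.

-34900 J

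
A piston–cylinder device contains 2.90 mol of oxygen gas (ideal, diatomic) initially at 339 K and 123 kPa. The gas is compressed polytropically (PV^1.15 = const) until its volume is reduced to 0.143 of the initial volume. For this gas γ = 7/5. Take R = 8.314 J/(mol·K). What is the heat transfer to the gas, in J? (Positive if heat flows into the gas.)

V₁ = nRT₁/P₁ = 2.90×8.314×339/123 = 66.5 L.
Polytropic n=1.15: T₂ = T₁(V₁/V₂)^(n−1) = 339×(6.99)^0.15 = 454 K; P₂ = P₁(V₁/V₂)^n = 1150 kPa.
W = (P₁V₁−P₂V₂)/(n−1) = (123×66.5−1150×9.50)/0.15 = -18500 J.
ΔU = nCvΔT = 2.90×20.8×(454−339) = 6920 J.
Q = ΔU + W = -11500 J.

-11500 J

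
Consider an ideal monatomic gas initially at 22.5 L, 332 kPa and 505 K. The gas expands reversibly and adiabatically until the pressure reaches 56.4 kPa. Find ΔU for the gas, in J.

-5690 J

n = P₁V₁/(RT₁) = 332×22.5/(8.314×505) = 1.78 mol.
Adiabatic: T₂/T₁ = (P₂/P₁)^((γ−1)/γ) ⇒ T₂ = 505×(0.170)^0.400 = 249 K; V₂ = 65.2 L.
For an ideal gas ΔU = nCvΔT with Cv = (3/2)R = 12.5 J/(mol·K).
ΔU = 1.78×12.5×(249−505) = -5690 J.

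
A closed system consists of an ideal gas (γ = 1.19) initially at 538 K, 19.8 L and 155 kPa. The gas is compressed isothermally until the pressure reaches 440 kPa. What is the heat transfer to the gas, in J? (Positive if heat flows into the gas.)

-3200 J

n = P₁V₁/(RT₁) = 155×19.8/(8.314×538) = 0.686 mol.
Isothermal: T stays 538 K; PV = const ⇒ V₂ = 6.98 L, P₂ = 440 kPa.
ΔU = 0 (ideal gas, T constant).
W = nRT ln(V₂/V₁) = 0.686×8.314×538×ln(0.352) = -3200 J.
Q = ΔU + W = -3200 J.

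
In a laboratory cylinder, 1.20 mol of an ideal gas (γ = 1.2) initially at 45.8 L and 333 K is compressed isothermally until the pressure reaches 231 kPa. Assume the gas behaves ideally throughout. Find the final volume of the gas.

14.4 L

P₁ = nRT₁/V₁ = 1.20×8.314×333/45.8 = 72.5 kPa.
Isothermal: T stays 333 K; PV = const ⇒ V₂ = 14.4 L, P₂ = 231 kPa.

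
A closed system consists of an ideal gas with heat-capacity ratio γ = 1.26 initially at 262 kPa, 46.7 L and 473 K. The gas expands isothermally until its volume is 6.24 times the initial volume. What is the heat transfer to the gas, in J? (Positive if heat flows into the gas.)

22400 J

n = P₁V₁/(RT₁) = 262×46.7/(8.314×473) = 3.11 mol.
Isothermal: T stays 473 K; PV = const ⇒ V₂ = 291 L, P₂ = 42.0 kPa.
ΔU = 0 (ideal gas, T constant).
W = nRT ln(V₂/V₁) = 3.11×8.314×473×ln(6.24) = 22400 J.
Q = ΔU + W = 22400 J.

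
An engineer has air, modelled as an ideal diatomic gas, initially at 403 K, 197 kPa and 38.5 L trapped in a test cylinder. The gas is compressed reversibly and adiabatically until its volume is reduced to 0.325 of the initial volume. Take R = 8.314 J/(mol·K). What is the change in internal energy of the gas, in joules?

10800 J

n = P₁V₁/(RT₁) = 197×38.5/(8.314×403) = 2.26 mol.
Adiabatic: TV^(γ−1) = const ⇒ T₂ = 403×(3.08)^0.400 = 632 K; PV^γ = const ⇒ P₂ = 950 kPa.
For an ideal gas ΔU = nCvΔT with Cv = (5/2)R = 20.8 J/(mol·K).
ΔU = 2.26×20.8×(632−403) = 10800 J.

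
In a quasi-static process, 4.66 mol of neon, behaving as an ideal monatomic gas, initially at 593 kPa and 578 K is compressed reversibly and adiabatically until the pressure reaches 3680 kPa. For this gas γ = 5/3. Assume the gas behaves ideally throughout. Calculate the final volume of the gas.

V₁ = nRT₁/P₁ = 4.66×8.314×578/593 = 37.8 L.
Adiabatic: T₂/T₁ = (P₂/P₁)^((γ−1)/γ) ⇒ T₂ = 578×(6.21)^0.400 = 1200 K; V₂ = 12.6 L.

12.6 L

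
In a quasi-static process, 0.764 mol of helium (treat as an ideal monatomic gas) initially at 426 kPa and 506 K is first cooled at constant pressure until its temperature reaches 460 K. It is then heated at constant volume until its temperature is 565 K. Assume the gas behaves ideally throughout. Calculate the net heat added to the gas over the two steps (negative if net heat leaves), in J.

270 J

V₁ = nRT₁/P₁ = 0.764×8.314×506/426 = 7.54 L.
Step 1 — Isobaric: P stays 426 kPa; V/T = const ⇒ T₂ = 460 K, V₂ = 6.86 L.
W = PΔV = 426×(6.86−7.54) kPa·L = -292 J.
ΔU = nCvΔT = 0.764×12.5×(460−506) = -438 J.
Q = ΔU + W = nCpΔT = -730 J.
State after step 1: P = 426 kPa, V = 6.86 L, T = 460 K.
Step 2 — Isochoric: V stays 6.86 L; P/T = const ⇒ T₂ = 565 K, P₂ = 523 kPa.
W = 0 (no volume change).
ΔU = nCvΔT = 0.764×12.5×(565−460) = 1000 J.
Q = ΔU = 1000 J.
Net over both steps: W = -292 J, Q = 270 J, ΔU = 562 J.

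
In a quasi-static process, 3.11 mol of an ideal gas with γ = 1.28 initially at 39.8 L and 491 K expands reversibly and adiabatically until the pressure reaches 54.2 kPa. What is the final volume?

159 L

P₁ = nRT₁/V₁ = 3.11×8.314×491/39.8 = 319 kPa.
Adiabatic: T₂/T₁ = (P₂/P₁)^((γ−1)/γ) ⇒ T₂ = 491×(0.170)^0.219 = 333 K; V₂ = 159 L.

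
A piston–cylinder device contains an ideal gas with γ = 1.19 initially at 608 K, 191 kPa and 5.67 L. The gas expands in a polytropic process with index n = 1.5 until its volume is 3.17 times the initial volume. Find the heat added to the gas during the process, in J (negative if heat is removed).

n = P₁V₁/(RT₁) = 191×5.67/(8.314×608) = 0.214 mol.
Polytropic n=1.5: T₂ = T₁(V₁/V₂)^(n−1) = 608×(0.315)^0.50 = 341 K; P₂ = P₁(V₁/V₂)^n = 33.8 kPa.
W = (P₁V₁−P₂V₂)/(n−1) = (191×5.67−33.8×18.0)/0.50 = 949 J.
ΔU = nCvΔT = 0.214×43.8×(341−608) = -2500 J.
Q = ΔU + W = -1550 J.

-1550 J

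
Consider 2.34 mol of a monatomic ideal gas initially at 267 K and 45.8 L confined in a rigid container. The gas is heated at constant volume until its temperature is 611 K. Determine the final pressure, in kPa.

260 kPa

P₁ = nRT₁/V₁ = 2.34×8.314×267/45.8 = 113 kPa.
Isochoric: V stays 45.8 L; P/T = const ⇒ T₂ = 611 K, P₂ = 260 kPa.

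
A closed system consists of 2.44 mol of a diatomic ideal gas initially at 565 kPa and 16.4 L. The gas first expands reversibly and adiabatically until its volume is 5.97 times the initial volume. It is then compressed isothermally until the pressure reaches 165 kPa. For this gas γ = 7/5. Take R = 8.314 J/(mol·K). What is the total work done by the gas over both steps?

6070 J

T₁ = P₁V₁/(nR) = 565×16.4/(2.44×8.314) = 457 K.
Step 1 — Adiabatic: TV^(γ−1) = const ⇒ T₂ = 457×(0.168)^0.400 = 224 K; PV^γ = const ⇒ P₂ = 46.3 kPa.
ΔU = nCvΔT = 2.44×20.8×(224−457) = -11800 J.
Q = 0 for an adiabatic process, so W = −ΔU = 11800 J.
State after step 1: P = 46.3 kPa, V = 97.9 L, T = 224 K.
Step 2 — Isothermal: T stays 224 K; PV = const ⇒ V₂ = 27.5 L, P₂ = 165 kPa.
ΔU = 0 (ideal gas, T constant).
W = nRT ln(V₂/V₁) = 2.44×8.314×224×ln(0.281) = -5760 J.
Q = ΔU + W = -5760 J.
Net over both steps: W = 6070 J, Q = -5760 J, ΔU = -11800 J.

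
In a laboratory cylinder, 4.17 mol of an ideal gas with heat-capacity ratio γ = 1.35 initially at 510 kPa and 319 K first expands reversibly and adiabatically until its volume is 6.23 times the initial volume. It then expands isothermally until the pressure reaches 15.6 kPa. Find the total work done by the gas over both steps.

20900 J

V₁ = nRT₁/P₁ = 4.17×8.314×319/510 = 21.7 L.
Step 1 — Adiabatic: TV^(γ−1) = const ⇒ T₂ = 319×(0.161)^0.350 = 168 K; PV^γ = const ⇒ P₂ = 43.2 kPa.
ΔU = nCvΔT = 4.17×23.8×(168−319) = -14900 J.
Q = 0 for an adiabatic process, so W = −ΔU = 14900 J.
State after step 1: P = 43.2 kPa, V = 135 L, T = 168 K.
Step 2 — Isothermal: T stays 168 K; PV = const ⇒ V₂ = 374 L, P₂ = 15.6 kPa.
ΔU = 0 (ideal gas, T constant).
W = nRT ln(V₂/V₁) = 4.17×8.314×168×ln(2.77) = 5930 J.
Q = ΔU + W = 5930 J.
Net over both steps: W = 20900 J, Q = 5930 J, ΔU = -14900 J.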